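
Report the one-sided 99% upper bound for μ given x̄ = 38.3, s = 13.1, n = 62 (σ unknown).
μ ≤ 42.27

Upper bound (one-sided):
t* = 2.389 (one-sided for 99%)
Upper bound = x̄ + t* · s/√n = 38.3 + 2.389 · 13.1/√62 = 42.27

We are 99% confident that μ ≤ 42.27.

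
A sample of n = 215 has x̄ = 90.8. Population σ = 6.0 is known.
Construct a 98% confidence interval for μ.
(89.85, 91.75)

z-interval (σ known):
z* = 2.326 for 98% confidence

Margin of error = z* · σ/√n = 2.326 · 6.0/√215 = 0.95

CI: (90.8 - 0.95, 90.8 + 0.95) = (89.85, 91.75)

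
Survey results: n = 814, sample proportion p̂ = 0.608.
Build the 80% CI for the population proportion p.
(0.586, 0.630)

Proportion CI:
SE = √(p̂(1-p̂)/n) = √(0.608 · 0.392 / 814) = 0.01711

z* = 1.282
Margin = z* · SE = 1.282 · 0.01711 = 0.0219

CI: 0.608 ± 0.0219 = (0.586, 0.630)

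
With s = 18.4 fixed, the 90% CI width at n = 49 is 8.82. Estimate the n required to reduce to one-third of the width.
n ≈ 441

CI width ∝ 1/√n
To reduce width by factor 3, need √n to grow by 3 → need 3² = 9 times as many samples.

Current: n = 49, width = 8.82
New: n = 441, width ≈ 2.89

Width reduced by factor of 8.82/2.89 = 3.05.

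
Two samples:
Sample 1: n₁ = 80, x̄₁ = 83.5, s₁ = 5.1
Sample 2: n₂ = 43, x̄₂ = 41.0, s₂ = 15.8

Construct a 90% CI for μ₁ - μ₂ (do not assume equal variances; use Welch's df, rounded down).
(38.34, 46.66)

Difference: x̄₁ - x̄₂ = 42.50
SE = √(s₁²/n₁ + s₂²/n₂) = √(5.1²/80 + 15.8²/43) = 2.4760
df = 46.76 → 46 (Welch–Satterthwaite, rounded down)
t* = 1.679

CI: 42.50 ± 1.679 · 2.4760 = 42.50 ± 4.16 = (38.34, 46.66)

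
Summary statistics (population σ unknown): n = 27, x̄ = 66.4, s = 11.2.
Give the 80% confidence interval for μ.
(63.57, 69.23)

t-interval (σ unknown):
df = n - 1 = 26
t* = 1.315 for 80% confidence

Margin of error = t* · s/√n = 1.315 · 11.2/√27 = 2.83

CI: (63.57, 69.23)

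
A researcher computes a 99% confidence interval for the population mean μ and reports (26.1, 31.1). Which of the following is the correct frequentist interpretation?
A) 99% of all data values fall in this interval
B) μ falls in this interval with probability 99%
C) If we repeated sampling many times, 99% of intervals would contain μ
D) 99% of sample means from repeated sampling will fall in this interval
C

A) Wrong — a CI is about the parameter μ, not individual data values.
B) Wrong — μ is fixed; the randomness lives in the interval, not in μ.
C) Correct — this is the frequentist long-run coverage interpretation.
D) Wrong — coverage applies to intervals containing μ, not to future x̄ values.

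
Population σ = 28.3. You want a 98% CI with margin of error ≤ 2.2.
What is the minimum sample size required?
n ≥ 896

For margin E ≤ 2.2:
n ≥ (z* · σ / E)²
n ≥ (2.326 · 28.3 / 2.2)²
n ≥ 895.26

Minimum n = 896 (rounding up)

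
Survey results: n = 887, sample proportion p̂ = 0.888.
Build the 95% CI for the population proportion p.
(0.867, 0.909)

Proportion CI:
SE = √(p̂(1-p̂)/n) = √(0.888 · 0.112 / 887) = 0.01059

z* = 1.960
Margin = z* · SE = 1.960 · 0.01059 = 0.0208

CI: 0.888 ± 0.0208 = (0.867, 0.909)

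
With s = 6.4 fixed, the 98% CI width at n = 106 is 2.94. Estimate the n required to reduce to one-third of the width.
n ≈ 954

CI width ∝ 1/√n
To reduce width by factor 3, need √n to grow by 3 → need 3² = 9 times as many samples.

Current: n = 106, width = 2.94
New: n = 954, width ≈ 0.97

Width reduced by factor of 2.94/0.97 = 3.03.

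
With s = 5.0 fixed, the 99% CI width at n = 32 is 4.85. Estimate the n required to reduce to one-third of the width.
n ≈ 288

CI width ∝ 1/√n
To reduce width by factor 3, need √n to grow by 3 → need 3² = 9 times as many samples.

Current: n = 32, width = 4.85
New: n = 288, width ≈ 1.53

Width reduced by factor of 4.85/1.53 = 3.17.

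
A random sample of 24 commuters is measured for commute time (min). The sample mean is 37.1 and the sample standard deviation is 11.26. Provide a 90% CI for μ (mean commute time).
(33.16, 41.04)

t-interval (σ unknown):
df = n - 1 = 23
t* = 1.714 for 90% confidence

Margin of error = t* · s/√n = 1.714 · 11.26/√24 = 3.94

CI: (33.16, 41.04)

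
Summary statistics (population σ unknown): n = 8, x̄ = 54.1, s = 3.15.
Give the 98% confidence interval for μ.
(50.76, 57.44)

t-interval (σ unknown):
df = n - 1 = 7
t* = 2.998 for 98% confidence

Margin of error = t* · s/√n = 2.998 · 3.15/√8 = 3.34

CI: (50.76, 57.44)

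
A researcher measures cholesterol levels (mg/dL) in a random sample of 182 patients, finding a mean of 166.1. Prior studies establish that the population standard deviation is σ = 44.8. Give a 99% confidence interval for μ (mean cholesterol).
(157.55, 174.65)

z-interval (σ known):
z* = 2.576 for 99% confidence

Margin of error = z* · σ/√n = 2.576 · 44.8/√182 = 8.55

CI: (166.1 - 8.55, 166.1 + 8.55) = (157.55, 174.65)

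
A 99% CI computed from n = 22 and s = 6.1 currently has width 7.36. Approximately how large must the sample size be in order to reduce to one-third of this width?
n ≈ 198

CI width ∝ 1/√n
To reduce width by factor 3, need √n to grow by 3 → need 3² = 9 times as many samples.

Current: n = 22, width = 7.36
New: n = 198, width ≈ 2.26

Width reduced by factor of 7.36/2.26 = 3.26.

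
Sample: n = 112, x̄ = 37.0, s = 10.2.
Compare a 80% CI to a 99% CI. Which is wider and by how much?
99% CI is wider by 2.57

df = 111
80% CI: t* = 1.289, (35.76, 38.24), width = 2 · t* · s/√n = 2.48
99% CI: t* = 2.621, (34.47, 39.53), width = 2 · t* · s/√n = 5.05

The 99% CI is wider by 5.05 - 2.48 = 2.57.
Higher confidence requires a wider interval.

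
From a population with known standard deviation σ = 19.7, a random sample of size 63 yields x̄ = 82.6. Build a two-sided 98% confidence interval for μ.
(76.83, 88.37)

z-interval (σ known):
z* = 2.326 for 98% confidence

Margin of error = z* · σ/√n = 2.326 · 19.7/√63 = 5.77

CI: (82.6 - 5.77, 82.6 + 5.77) = (76.83, 88.37)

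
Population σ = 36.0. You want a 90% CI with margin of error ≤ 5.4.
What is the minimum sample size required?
n ≥ 121

For margin E ≤ 5.4:
n ≥ (z* · σ / E)²
n ≥ (1.645 · 36.0 / 5.4)²
n ≥ 120.27

Minimum n = 121 (rounding up)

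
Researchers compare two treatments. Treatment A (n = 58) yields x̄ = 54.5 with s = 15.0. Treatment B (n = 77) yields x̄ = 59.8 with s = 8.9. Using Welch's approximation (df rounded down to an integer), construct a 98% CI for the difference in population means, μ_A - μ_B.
(-10.55, -0.05)

Difference: x̄₁ - x̄₂ = -5.30
SE = √(s₁²/n₁ + s₂²/n₂) = √(15.0²/58 + 8.9²/77) = 2.2154
df = 86.67 → 86 (Welch–Satterthwaite, rounded down)
t* = 2.370

CI: -5.30 ± 2.370 · 2.2154 = -5.30 ± 5.25 = (-10.55, -0.05)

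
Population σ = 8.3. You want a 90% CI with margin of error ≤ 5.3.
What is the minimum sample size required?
n ≥ 7

For margin E ≤ 5.3:
n ≥ (z* · σ / E)²
n ≥ (1.645 · 8.3 / 5.3)²
n ≥ 6.64

Minimum n = 7 (rounding up)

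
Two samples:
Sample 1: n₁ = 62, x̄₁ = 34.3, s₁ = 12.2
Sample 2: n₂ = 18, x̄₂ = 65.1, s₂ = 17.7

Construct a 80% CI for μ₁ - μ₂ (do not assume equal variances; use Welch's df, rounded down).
(-36.69, -24.91)

Difference: x̄₁ - x̄₂ = -30.80
SE = √(s₁²/n₁ + s₂²/n₂) = √(12.2²/62 + 17.7²/18) = 4.4504
df = 21.90 → 21 (Welch–Satterthwaite, rounded down)
t* = 1.323

CI: -30.80 ± 1.323 · 4.4504 = -30.80 ± 5.89 = (-36.69, -24.91)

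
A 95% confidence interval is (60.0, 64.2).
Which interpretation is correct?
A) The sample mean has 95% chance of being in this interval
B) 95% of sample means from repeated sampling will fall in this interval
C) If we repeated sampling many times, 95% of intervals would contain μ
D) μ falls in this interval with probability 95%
C

A) Wrong — x̄ is observed and sits in the interval by construction.
B) Wrong — coverage applies to intervals containing μ, not to future x̄ values.
C) Correct — this is the frequentist long-run coverage interpretation.
D) Wrong — μ is fixed; the randomness lives in the interval, not in μ.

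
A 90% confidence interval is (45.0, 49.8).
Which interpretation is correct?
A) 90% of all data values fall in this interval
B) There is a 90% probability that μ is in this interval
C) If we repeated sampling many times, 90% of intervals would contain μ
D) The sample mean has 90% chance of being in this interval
C

A) Wrong — a CI is about the parameter μ, not individual data values.
B) Wrong — μ is fixed; the randomness lives in the interval, not in μ.
C) Correct — this is the frequentist long-run coverage interpretation.
D) Wrong — x̄ is observed and sits in the interval by construction.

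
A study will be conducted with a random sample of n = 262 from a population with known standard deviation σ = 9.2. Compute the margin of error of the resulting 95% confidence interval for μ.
Margin of error = 1.11

Margin of error = z* · σ/√n
= 1.960 · 9.2/√262
= 1.960 · 9.2/16.1864
= 1.11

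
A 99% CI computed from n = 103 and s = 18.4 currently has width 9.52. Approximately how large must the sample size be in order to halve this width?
n ≈ 412

CI width ∝ 1/√n
To reduce width by factor 2, need √n to grow by 2 → need 2² = 4 times as many samples.

Current: n = 103, width = 9.52
New: n = 412, width ≈ 4.69

Width reduced by factor of 9.52/4.69 = 2.03.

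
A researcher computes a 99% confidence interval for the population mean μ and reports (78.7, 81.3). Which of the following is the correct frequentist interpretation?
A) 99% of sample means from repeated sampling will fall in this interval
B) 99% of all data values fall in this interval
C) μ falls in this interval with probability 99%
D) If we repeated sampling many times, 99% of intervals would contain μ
D

A) Wrong — coverage applies to intervals containing μ, not to future x̄ values.
B) Wrong — a CI is about the parameter μ, not individual data values.
C) Wrong — μ is fixed; the randomness lives in the interval, not in μ.
D) Correct — this is the frequentist long-run coverage interpretation.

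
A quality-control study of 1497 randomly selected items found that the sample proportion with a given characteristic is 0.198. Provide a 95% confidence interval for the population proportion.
(0.178, 0.218)

Proportion CI:
SE = √(p̂(1-p̂)/n) = √(0.198 · 0.802 / 1497) = 0.01030

z* = 1.960
Margin = z* · SE = 1.960 · 0.01030 = 0.0202

CI: 0.198 ± 0.0202 = (0.178, 0.218)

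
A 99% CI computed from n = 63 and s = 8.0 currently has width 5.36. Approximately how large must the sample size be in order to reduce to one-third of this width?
n ≈ 567

CI width ∝ 1/√n
To reduce width by factor 3, need √n to grow by 3 → need 3² = 9 times as many samples.

Current: n = 63, width = 5.36
New: n = 567, width ≈ 1.74

Width reduced by factor of 5.36/1.74 = 3.08.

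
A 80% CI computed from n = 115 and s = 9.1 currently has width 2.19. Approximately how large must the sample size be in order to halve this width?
n ≈ 460

CI width ∝ 1/√n
To reduce width by factor 2, need √n to grow by 2 → need 2² = 4 times as many samples.

Current: n = 115, width = 2.19
New: n = 460, width ≈ 1.09

Width reduced by factor of 2.19/1.09 = 2.01.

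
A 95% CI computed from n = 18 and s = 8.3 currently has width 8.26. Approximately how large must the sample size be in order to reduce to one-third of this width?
n ≈ 162

CI width ∝ 1/√n
To reduce width by factor 3, need √n to grow by 3 → need 3² = 9 times as many samples.

Current: n = 18, width = 8.26
New: n = 162, width ≈ 2.58

Width reduced by factor of 8.26/2.58 = 3.20.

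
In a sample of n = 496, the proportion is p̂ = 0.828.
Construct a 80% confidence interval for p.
(0.806, 0.850)

Proportion CI:
SE = √(p̂(1-p̂)/n) = √(0.828 · 0.172 / 496) = 0.01694

z* = 1.282
Margin = z* · SE = 1.282 · 0.01694 = 0.0217

CI: 0.828 ± 0.0217 = (0.806, 0.850)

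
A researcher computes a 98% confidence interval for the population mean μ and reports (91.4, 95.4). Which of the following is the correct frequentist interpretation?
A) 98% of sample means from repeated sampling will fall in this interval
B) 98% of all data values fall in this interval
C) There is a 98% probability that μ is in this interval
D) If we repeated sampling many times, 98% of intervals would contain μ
D

A) Wrong — coverage applies to intervals containing μ, not to future x̄ values.
B) Wrong — a CI is about the parameter μ, not individual data values.
C) Wrong — μ is fixed; the randomness lives in the interval, not in μ.
D) Correct — this is the frequentist long-run coverage interpretation.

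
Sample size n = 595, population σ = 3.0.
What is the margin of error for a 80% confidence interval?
Margin of error = 0.16

Margin of error = z* · σ/√n
= 1.282 · 3.0/√595
= 1.282 · 3.0/24.3926
= 0.16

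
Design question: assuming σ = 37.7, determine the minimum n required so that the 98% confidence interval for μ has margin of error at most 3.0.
n ≥ 855

For margin E ≤ 3.0:
n ≥ (z* · σ / E)²
n ≥ (2.326 · 37.7 / 3.0)²
n ≥ 854.40

Minimum n = 855 (rounding up)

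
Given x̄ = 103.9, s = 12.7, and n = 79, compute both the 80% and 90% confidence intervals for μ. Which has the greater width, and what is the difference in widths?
90% CI is wider by 1.07

df = 78
80% CI: t* = 1.292, (102.05, 105.75), width = 2 · t* · s/√n = 3.69
90% CI: t* = 1.665, (101.52, 106.28), width = 2 · t* · s/√n = 4.76

The 90% CI is wider by 4.76 - 3.69 = 1.07.
Higher confidence requires a wider interval.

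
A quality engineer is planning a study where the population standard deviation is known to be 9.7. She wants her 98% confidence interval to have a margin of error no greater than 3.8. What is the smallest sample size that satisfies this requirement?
n ≥ 36

For margin E ≤ 3.8:
n ≥ (z* · σ / E)²
n ≥ (2.326 · 9.7 / 3.8)²
n ≥ 35.25

Minimum n = 36 (rounding up)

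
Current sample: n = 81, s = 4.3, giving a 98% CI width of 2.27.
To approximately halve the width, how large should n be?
n ≈ 324

CI width ∝ 1/√n
To reduce width by factor 2, need √n to grow by 2 → need 2² = 4 times as many samples.

Current: n = 81, width = 2.27
New: n = 324, width ≈ 1.12

Width reduced by factor of 2.27/1.12 = 2.03.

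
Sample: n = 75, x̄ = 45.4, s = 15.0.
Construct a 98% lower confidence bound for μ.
μ ≥ 41.78

Lower bound (one-sided):
t* = 2.091 (one-sided for 98%)
Lower bound = x̄ - t* · s/√n = 45.4 - 2.091 · 15.0/√75 = 41.78

We are 98% confident that μ ≥ 41.78.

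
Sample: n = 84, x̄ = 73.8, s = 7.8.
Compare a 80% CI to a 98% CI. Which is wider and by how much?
98% CI is wider by 1.84

df = 83
80% CI: t* = 1.292, (72.70, 74.90), width = 2 · t* · s/√n = 2.20
98% CI: t* = 2.372, (71.78, 75.82), width = 2 · t* · s/√n = 4.04

The 98% CI is wider by 4.04 - 2.20 = 1.84.
Higher confidence requires a wider interval.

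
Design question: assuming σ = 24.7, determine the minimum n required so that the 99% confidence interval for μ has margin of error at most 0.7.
n ≥ 8263

For margin E ≤ 0.7:
n ≥ (z* · σ / E)²
n ≥ (2.576 · 24.7 / 0.7)²
n ≥ 8262.08

Minimum n = 8263 (rounding up)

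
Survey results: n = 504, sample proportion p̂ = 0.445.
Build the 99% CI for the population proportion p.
(0.388, 0.502)

Proportion CI:
SE = √(p̂(1-p̂)/n) = √(0.445 · 0.555 / 504) = 0.02214

z* = 2.576
Margin = z* · SE = 2.576 · 0.02214 = 0.0570

CI: 0.445 ± 0.0570 = (0.388, 0.502)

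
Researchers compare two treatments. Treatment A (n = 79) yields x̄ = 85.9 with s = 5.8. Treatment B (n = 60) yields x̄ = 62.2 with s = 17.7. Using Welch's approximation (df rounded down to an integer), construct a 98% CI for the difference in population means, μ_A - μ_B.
(18.04, 29.36)

Difference: x̄₁ - x̄₂ = 23.70
SE = √(s₁²/n₁ + s₂²/n₂) = √(5.8²/79 + 17.7²/60) = 2.3764
df = 68.67 → 68 (Welch–Satterthwaite, rounded down)
t* = 2.382

CI: 23.70 ± 2.382 · 2.3764 = 23.70 ± 5.66 = (18.04, 29.36)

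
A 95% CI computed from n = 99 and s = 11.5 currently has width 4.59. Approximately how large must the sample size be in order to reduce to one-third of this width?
n ≈ 891

CI width ∝ 1/√n
To reduce width by factor 3, need √n to grow by 3 → need 3² = 9 times as many samples.

Current: n = 99, width = 4.59
New: n = 891, width ≈ 1.51

Width reduced by factor of 4.59/1.51 = 3.04.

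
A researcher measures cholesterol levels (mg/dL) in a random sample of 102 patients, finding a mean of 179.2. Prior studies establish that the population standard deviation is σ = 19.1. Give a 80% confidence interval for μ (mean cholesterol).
(176.78, 181.62)

z-interval (σ known):
z* = 1.282 for 80% confidence

Margin of error = z* · σ/√n = 1.282 · 19.1/√102 = 2.42

CI: (179.2 - 2.42, 179.2 + 2.42) = (176.78, 181.62)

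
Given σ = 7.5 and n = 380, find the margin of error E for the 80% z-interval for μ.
Margin of error = 0.49

Margin of error = z* · σ/√n
= 1.282 · 7.5/√380
= 1.282 · 7.5/19.4936
= 0.49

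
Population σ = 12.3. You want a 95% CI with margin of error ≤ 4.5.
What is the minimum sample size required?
n ≥ 29

For margin E ≤ 4.5:
n ≥ (z* · σ / E)²
n ≥ (1.960 · 12.3 / 4.5)²
n ≥ 28.70

Minimum n = 29 (rounding up)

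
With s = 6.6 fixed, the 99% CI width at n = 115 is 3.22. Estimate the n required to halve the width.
n ≈ 460

CI width ∝ 1/√n
To reduce width by factor 2, need √n to grow by 2 → need 2² = 4 times as many samples.

Current: n = 115, width = 3.22
New: n = 460, width ≈ 1.59

Width reduced by factor of 3.22/1.59 = 2.03.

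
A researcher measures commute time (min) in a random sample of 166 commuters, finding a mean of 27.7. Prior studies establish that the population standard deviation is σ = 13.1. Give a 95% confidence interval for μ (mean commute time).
(25.71, 29.69)

z-interval (σ known):
z* = 1.960 for 95% confidence

Margin of error = z* · σ/√n = 1.960 · 13.1/√166 = 1.99

CI: (27.7 - 1.99, 27.7 + 1.99) = (25.71, 29.69)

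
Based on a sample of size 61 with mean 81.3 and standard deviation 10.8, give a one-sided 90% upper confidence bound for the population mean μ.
μ ≤ 83.09

Upper bound (one-sided):
t* = 1.296 (one-sided for 90%)
Upper bound = x̄ + t* · s/√n = 81.3 + 1.296 · 10.8/√61 = 83.09

We are 90% confident that μ ≤ 83.09.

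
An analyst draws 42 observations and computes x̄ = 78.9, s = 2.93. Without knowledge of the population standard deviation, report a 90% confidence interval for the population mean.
(78.14, 79.66)

t-interval (σ unknown):
df = n - 1 = 41
t* = 1.683 for 90% confidence

Margin of error = t* · s/√n = 1.683 · 2.93/√42 = 0.76

CI: (78.14, 79.66)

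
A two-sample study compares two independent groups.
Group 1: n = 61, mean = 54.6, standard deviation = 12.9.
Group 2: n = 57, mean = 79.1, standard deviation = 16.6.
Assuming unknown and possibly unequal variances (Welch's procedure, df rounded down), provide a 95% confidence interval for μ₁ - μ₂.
(-29.95, -19.05)

Difference: x̄₁ - x̄₂ = -24.50
SE = √(s₁²/n₁ + s₂²/n₂) = √(12.9²/61 + 16.6²/57) = 2.7500
df = 105.64 → 105 (Welch–Satterthwaite, rounded down)
t* = 1.983

CI: -24.50 ± 1.983 · 2.7500 = -24.50 ± 5.45 = (-29.95, -19.05)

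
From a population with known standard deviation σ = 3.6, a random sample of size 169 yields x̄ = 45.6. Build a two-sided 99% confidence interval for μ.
(44.89, 46.31)

z-interval (σ known):
z* = 2.576 for 99% confidence

Margin of error = z* · σ/√n = 2.576 · 3.6/√169 = 0.71

CI: (45.6 - 0.71, 45.6 + 0.71) = (44.89, 46.31)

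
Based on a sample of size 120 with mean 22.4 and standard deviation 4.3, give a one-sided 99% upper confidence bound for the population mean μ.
μ ≤ 23.33

Upper bound (one-sided):
t* = 2.358 (one-sided for 99%)
Upper bound = x̄ + t* · s/√n = 22.4 + 2.358 · 4.3/√120 = 23.33

We are 99% confident that μ ≤ 23.33.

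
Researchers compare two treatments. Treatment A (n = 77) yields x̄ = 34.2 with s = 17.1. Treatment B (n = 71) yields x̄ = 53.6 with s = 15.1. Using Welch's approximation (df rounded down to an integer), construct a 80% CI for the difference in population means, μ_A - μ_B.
(-22.81, -15.99)

Difference: x̄₁ - x̄₂ = -19.40
SE = √(s₁²/n₁ + s₂²/n₂) = √(17.1²/77 + 15.1²/71) = 2.6474
df = 145.74 → 145 (Welch–Satterthwaite, rounded down)
t* = 1.287

CI: -19.40 ± 1.287 · 2.6474 = -19.40 ± 3.41 = (-22.81, -15.99)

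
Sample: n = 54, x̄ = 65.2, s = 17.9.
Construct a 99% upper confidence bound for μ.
μ ≤ 71.04

Upper bound (one-sided):
t* = 2.399 (one-sided for 99%)
Upper bound = x̄ + t* · s/√n = 65.2 + 2.399 · 17.9/√54 = 71.04

We are 99% confident that μ ≤ 71.04.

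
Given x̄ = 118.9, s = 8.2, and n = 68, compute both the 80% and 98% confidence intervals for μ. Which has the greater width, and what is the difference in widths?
98% CI is wider by 2.17

df = 67
80% CI: t* = 1.294, (117.61, 120.19), width = 2 · t* · s/√n = 2.57
98% CI: t* = 2.383, (116.53, 121.27), width = 2 · t* · s/√n = 4.74

The 98% CI is wider by 4.74 - 2.57 = 2.17.
Higher confidence requires a wider interval.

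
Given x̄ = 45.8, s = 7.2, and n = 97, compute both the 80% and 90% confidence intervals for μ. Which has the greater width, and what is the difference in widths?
90% CI is wider by 0.54

df = 96
80% CI: t* = 1.290, (44.86, 46.74), width = 2 · t* · s/√n = 1.89
90% CI: t* = 1.661, (44.59, 47.01), width = 2 · t* · s/√n = 2.43

The 90% CI is wider by 2.43 - 1.89 = 0.54.
Higher confidence requires a wider interval.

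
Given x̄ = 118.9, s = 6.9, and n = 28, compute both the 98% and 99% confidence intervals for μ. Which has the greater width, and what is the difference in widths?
99% CI is wider by 0.78

df = 27
98% CI: t* = 2.473, (115.68, 122.12), width = 2 · t* · s/√n = 6.45
99% CI: t* = 2.771, (115.29, 122.51), width = 2 · t* · s/√n = 7.23

The 99% CI is wider by 7.23 - 6.45 = 0.78.
Higher confidence requires a wider interval.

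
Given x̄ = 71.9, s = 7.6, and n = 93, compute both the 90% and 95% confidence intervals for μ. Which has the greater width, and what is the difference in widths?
95% CI is wider by 0.51

df = 92
90% CI: t* = 1.662, (70.59, 73.21), width = 2 · t* · s/√n = 2.62
95% CI: t* = 1.986, (70.33, 73.47), width = 2 · t* · s/√n = 3.13

The 95% CI is wider by 3.13 - 2.62 = 0.51.
Higher confidence requires a wider interval.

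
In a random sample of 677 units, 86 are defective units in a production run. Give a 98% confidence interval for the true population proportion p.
(0.097, 0.157)

Proportion CI:
p̂ = 86/677 = 0.12703
SE = √(p̂(1-p̂)/n) = √(0.12703 · 0.87297 / 677) = 0.01280

z* = 2.326
Margin = z* · SE = 2.326 · 0.01280 = 0.0298

CI: 0.12703 ± 0.0298 = (0.097, 0.157)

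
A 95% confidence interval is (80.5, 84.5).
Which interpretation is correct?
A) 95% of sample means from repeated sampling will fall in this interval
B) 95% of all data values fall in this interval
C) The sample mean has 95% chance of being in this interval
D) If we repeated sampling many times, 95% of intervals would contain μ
D

A) Wrong — coverage applies to intervals containing μ, not to future x̄ values.
B) Wrong — a CI is about the parameter μ, not individual data values.
C) Wrong — x̄ is observed and sits in the interval by construction.
D) Correct — this is the frequentist long-run coverage interpretation.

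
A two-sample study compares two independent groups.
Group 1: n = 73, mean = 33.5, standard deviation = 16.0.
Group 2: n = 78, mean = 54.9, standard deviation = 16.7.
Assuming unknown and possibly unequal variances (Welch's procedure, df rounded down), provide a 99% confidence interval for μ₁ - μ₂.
(-28.34, -14.46)

Difference: x̄₁ - x̄₂ = -21.40
SE = √(s₁²/n₁ + s₂²/n₂) = √(16.0²/73 + 16.7²/78) = 2.6613
df = 148.92 → 148 (Welch–Satterthwaite, rounded down)
t* = 2.609

CI: -21.40 ± 2.609 · 2.6613 = -21.40 ± 6.94 = (-28.34, -14.46)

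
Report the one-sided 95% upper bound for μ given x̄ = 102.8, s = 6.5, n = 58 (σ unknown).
μ ≤ 104.23

Upper bound (one-sided):
t* = 1.672 (one-sided for 95%)
Upper bound = x̄ + t* · s/√n = 102.8 + 1.672 · 6.5/√58 = 104.23

We are 95% confident that μ ≤ 104.23.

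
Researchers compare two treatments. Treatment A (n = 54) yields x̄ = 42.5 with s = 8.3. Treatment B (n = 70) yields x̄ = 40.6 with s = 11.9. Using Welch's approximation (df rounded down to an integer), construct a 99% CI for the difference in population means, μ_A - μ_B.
(-2.85, 6.65)

Difference: x̄₁ - x̄₂ = 1.90
SE = √(s₁²/n₁ + s₂²/n₂) = √(8.3²/54 + 11.9²/70) = 1.8162
df = 120.88 → 120 (Welch–Satterthwaite, rounded down)
t* = 2.617

CI: 1.90 ± 2.617 · 1.8162 = 1.90 ± 4.75 = (-2.85, 6.65)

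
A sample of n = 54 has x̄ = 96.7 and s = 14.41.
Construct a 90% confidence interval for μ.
(93.42, 99.98)

t-interval (σ unknown):
df = n - 1 = 53
t* = 1.674 for 90% confidence

Margin of error = t* · s/√n = 1.674 · 14.41/√54 = 3.28

CI: (93.42, 99.98)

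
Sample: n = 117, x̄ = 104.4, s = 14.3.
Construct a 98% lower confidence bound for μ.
μ ≥ 101.65

Lower bound (one-sided):
t* = 2.077 (one-sided for 98%)
Lower bound = x̄ - t* · s/√n = 104.4 - 2.077 · 14.3/√117 = 101.65

We are 98% confident that μ ≥ 101.65.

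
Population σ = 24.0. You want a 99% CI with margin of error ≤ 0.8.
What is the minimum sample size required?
n ≥ 5973

For margin E ≤ 0.8:
n ≥ (z* · σ / E)²
n ≥ (2.576 · 24.0 / 0.8)²
n ≥ 5972.20

Minimum n = 5973 (rounding up)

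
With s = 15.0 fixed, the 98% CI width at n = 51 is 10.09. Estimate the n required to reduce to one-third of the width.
n ≈ 459

CI width ∝ 1/√n
To reduce width by factor 3, need √n to grow by 3 → need 3² = 9 times as many samples.

Current: n = 51, width = 10.09
New: n = 459, width ≈ 3.27

Width reduced by factor of 10.09/3.27 = 3.09.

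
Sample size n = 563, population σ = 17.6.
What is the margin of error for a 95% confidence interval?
Margin of error = 1.45

Margin of error = z* · σ/√n
= 1.960 · 17.6/√563
= 1.960 · 17.6/23.7276
= 1.45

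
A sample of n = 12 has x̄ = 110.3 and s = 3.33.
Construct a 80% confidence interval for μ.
(108.99, 111.61)

t-interval (σ unknown):
df = n - 1 = 11
t* = 1.363 for 80% confidence

Margin of error = t* · s/√n = 1.363 · 3.33/√12 = 1.31

CI: (108.99, 111.61)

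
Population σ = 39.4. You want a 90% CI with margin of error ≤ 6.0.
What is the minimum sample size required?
n ≥ 117

For margin E ≤ 6.0:
n ≥ (z* · σ / E)²
n ≥ (1.645 · 39.4 / 6.0)²
n ≥ 116.69

Minimum n = 117 (rounding up)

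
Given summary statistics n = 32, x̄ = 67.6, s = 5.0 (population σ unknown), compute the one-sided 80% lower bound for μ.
μ ≥ 66.85

Lower bound (one-sided):
t* = 0.853 (one-sided for 80%)
Lower bound = x̄ - t* · s/√n = 67.6 - 0.853 · 5.0/√32 = 66.85

We are 80% confident that μ ≥ 66.85.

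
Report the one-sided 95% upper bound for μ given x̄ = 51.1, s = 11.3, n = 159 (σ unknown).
μ ≤ 52.58

Upper bound (one-sided):
t* = 1.655 (one-sided for 95%)
Upper bound = x̄ + t* · s/√n = 51.1 + 1.655 · 11.3/√159 = 52.58

We are 95% confident that μ ≤ 52.58.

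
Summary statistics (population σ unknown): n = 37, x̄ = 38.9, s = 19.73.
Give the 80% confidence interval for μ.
(34.66, 43.14)

t-interval (σ unknown):
df = n - 1 = 36
t* = 1.306 for 80% confidence

Margin of error = t* · s/√n = 1.306 · 19.73/√37 = 4.24

CI: (34.66, 43.14)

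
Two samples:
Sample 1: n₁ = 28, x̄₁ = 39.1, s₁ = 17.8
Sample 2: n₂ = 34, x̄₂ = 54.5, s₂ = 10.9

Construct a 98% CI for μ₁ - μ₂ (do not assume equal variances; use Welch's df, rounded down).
(-24.71, -6.09)

Difference: x̄₁ - x̄₂ = -15.40
SE = √(s₁²/n₁ + s₂²/n₂) = √(17.8²/28 + 10.9²/34) = 3.8484
df = 42.90 → 42 (Welch–Satterthwaite, rounded down)
t* = 2.418

CI: -15.40 ± 2.418 · 3.8484 = -15.40 ± 9.31 = (-24.71, -6.09)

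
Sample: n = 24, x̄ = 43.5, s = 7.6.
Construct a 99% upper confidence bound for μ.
μ ≤ 47.38

Upper bound (one-sided):
t* = 2.500 (one-sided for 99%)
Upper bound = x̄ + t* · s/√n = 43.5 + 2.500 · 7.6/√24 = 47.38

We are 99% confident that μ ≤ 47.38.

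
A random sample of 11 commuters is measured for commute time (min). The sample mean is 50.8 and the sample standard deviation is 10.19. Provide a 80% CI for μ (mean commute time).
(46.58, 55.02)

t-interval (σ unknown):
df = n - 1 = 10
t* = 1.372 for 80% confidence

Margin of error = t* · s/√n = 1.372 · 10.19/√11 = 4.22

CI: (46.58, 55.02)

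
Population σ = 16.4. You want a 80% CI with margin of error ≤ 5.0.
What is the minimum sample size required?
n ≥ 18

For margin E ≤ 5.0:
n ≥ (z* · σ / E)²
n ≥ (1.282 · 16.4 / 5.0)²
n ≥ 17.68

Minimum n = 18 (rounding up)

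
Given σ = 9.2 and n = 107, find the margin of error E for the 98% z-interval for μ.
Margin of error = 2.07

Margin of error = z* · σ/√n
= 2.326 · 9.2/√107
= 2.326 · 9.2/10.3441
= 2.07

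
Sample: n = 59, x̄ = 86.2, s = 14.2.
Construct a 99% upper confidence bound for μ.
μ ≤ 90.62

Upper bound (one-sided):
t* = 2.392 (one-sided for 99%)
Upper bound = x̄ + t* · s/√n = 86.2 + 2.392 · 14.2/√59 = 90.62

We are 99% confident that μ ≤ 90.62.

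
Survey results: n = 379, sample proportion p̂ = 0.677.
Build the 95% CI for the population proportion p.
(0.630, 0.724)

Proportion CI:
SE = √(p̂(1-p̂)/n) = √(0.677 · 0.323 / 379) = 0.02402

z* = 1.960
Margin = z* · SE = 1.960 · 0.02402 = 0.0471

CI: 0.677 ± 0.0471 = (0.630, 0.724)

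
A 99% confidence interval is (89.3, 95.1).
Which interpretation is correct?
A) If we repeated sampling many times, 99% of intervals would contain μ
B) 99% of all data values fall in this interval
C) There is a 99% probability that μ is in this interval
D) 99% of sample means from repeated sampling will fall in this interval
A

A) Correct — this is the frequentist long-run coverage interpretation.
B) Wrong — a CI is about the parameter μ, not individual data values.
C) Wrong — μ is fixed; the randomness lives in the interval, not in μ.
D) Wrong — coverage applies to intervals containing μ, not to future x̄ values.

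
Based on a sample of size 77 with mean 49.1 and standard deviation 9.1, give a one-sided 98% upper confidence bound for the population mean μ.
μ ≤ 51.27

Upper bound (one-sided):
t* = 2.090 (one-sided for 98%)
Upper bound = x̄ + t* · s/√n = 49.1 + 2.090 · 9.1/√77 = 51.27

We are 98% confident that μ ≤ 51.27.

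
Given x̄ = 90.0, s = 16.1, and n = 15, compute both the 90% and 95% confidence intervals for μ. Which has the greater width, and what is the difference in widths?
95% CI is wider by 3.19

df = 14
90% CI: t* = 1.761, (82.68, 97.32), width = 2 · t* · s/√n = 14.64
95% CI: t* = 2.145, (81.08, 98.92), width = 2 · t* · s/√n = 17.83

The 95% CI is wider by 17.83 - 14.64 = 3.19.
Higher confidence requires a wider interval.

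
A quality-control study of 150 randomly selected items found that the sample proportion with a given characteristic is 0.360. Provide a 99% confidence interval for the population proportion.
(0.259, 0.461)

Proportion CI:
SE = √(p̂(1-p̂)/n) = √(0.360 · 0.640 / 150) = 0.03919

z* = 2.576
Margin = z* · SE = 2.576 · 0.03919 = 0.1010

CI: 0.360 ± 0.1010 = (0.259, 0.461)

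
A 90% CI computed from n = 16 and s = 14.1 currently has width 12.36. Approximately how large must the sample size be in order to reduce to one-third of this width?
n ≈ 144

CI width ∝ 1/√n
To reduce width by factor 3, need √n to grow by 3 → need 3² = 9 times as many samples.

Current: n = 16, width = 12.36
New: n = 144, width ≈ 3.89

Width reduced by factor of 12.36/3.89 = 3.18.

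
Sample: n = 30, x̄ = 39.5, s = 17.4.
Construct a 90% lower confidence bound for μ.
μ ≥ 35.34

Lower bound (one-sided):
t* = 1.311 (one-sided for 90%)
Lower bound = x̄ - t* · s/√n = 39.5 - 1.311 · 17.4/√30 = 35.34

We are 90% confident that μ ≥ 35.34.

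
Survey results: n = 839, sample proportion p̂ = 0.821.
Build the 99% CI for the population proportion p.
(0.787, 0.855)

Proportion CI:
SE = √(p̂(1-p̂)/n) = √(0.821 · 0.179 / 839) = 0.01323

z* = 2.576
Margin = z* · SE = 2.576 · 0.01323 = 0.0341

CI: 0.821 ± 0.0341 = (0.787, 0.855)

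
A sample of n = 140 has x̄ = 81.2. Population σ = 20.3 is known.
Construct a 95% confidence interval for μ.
(77.84, 84.56)

z-interval (σ known):
z* = 1.960 for 95% confidence

Margin of error = z* · σ/√n = 1.960 · 20.3/√140 = 3.36

CI: (81.2 - 3.36, 81.2 + 3.36) = (77.84, 84.56)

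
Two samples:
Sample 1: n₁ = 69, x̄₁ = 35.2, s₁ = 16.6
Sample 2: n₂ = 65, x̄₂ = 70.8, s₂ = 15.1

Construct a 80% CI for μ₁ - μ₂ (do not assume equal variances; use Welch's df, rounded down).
(-39.13, -32.07)

Difference: x̄₁ - x̄₂ = -35.60
SE = √(s₁²/n₁ + s₂²/n₂) = √(16.6²/69 + 15.1²/65) = 2.7389
df = 131.84 → 131 (Welch–Satterthwaite, rounded down)
t* = 1.288

CI: -35.60 ± 1.288 · 2.7389 = -35.60 ± 3.53 = (-39.13, -32.07)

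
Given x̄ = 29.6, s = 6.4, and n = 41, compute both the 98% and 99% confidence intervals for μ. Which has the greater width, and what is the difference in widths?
99% CI is wider by 0.57

df = 40
98% CI: t* = 2.423, (27.18, 32.02), width = 2 · t* · s/√n = 4.84
99% CI: t* = 2.704, (26.90, 32.30), width = 2 · t* · s/√n = 5.41

The 99% CI is wider by 5.41 - 4.84 = 0.57.
Higher confidence requires a wider interval.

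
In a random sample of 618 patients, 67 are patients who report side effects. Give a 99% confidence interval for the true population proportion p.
(0.076, 0.141)

Proportion CI:
p̂ = 67/618 = 0.10841
SE = √(p̂(1-p̂)/n) = √(0.10841 · 0.89159 / 618) = 0.01251

z* = 2.576
Margin = z* · SE = 2.576 · 0.01251 = 0.0322

CI: 0.10841 ± 0.0322 = (0.076, 0.141)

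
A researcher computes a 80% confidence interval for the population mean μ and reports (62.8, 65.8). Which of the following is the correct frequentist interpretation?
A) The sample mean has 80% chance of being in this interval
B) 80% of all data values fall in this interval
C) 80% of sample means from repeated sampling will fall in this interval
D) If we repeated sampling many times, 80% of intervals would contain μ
D

A) Wrong — x̄ is observed and sits in the interval by construction.
B) Wrong — a CI is about the parameter μ, not individual data values.
C) Wrong — coverage applies to intervals containing μ, not to future x̄ values.
D) Correct — this is the frequentist long-run coverage interpretation.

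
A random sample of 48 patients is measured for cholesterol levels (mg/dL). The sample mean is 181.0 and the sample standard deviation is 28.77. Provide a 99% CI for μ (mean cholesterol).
(169.85, 192.15)

t-interval (σ unknown):
df = n - 1 = 47
t* = 2.685 for 99% confidence

Margin of error = t* · s/√n = 2.685 · 28.77/√48 = 11.15

CI: (169.85, 192.15)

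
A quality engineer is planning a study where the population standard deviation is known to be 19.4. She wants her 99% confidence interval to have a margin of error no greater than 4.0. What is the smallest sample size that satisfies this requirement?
n ≥ 157

For margin E ≤ 4.0:
n ≥ (z* · σ / E)²
n ≥ (2.576 · 19.4 / 4.0)²
n ≥ 156.09

Minimum n = 157 (rounding up)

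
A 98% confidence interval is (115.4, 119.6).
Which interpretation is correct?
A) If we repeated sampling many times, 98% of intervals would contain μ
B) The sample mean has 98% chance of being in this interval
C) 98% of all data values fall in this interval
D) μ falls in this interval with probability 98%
A

A) Correct — this is the frequentist long-run coverage interpretation.
B) Wrong — x̄ is observed and sits in the interval by construction.
C) Wrong — a CI is about the parameter μ, not individual data values.
D) Wrong — μ is fixed; the randomness lives in the interval, not in μ.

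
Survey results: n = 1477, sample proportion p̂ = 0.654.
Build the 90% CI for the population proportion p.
(0.634, 0.674)

Proportion CI:
SE = √(p̂(1-p̂)/n) = √(0.654 · 0.346 / 1477) = 0.01238

z* = 1.645
Margin = z* · SE = 1.645 · 0.01238 = 0.0204

CI: 0.654 ± 0.0204 = (0.634, 0.674)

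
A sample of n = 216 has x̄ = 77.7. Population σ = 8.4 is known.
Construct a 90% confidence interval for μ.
(76.76, 78.64)

z-interval (σ known):
z* = 1.645 for 90% confidence

Margin of error = z* · σ/√n = 1.645 · 8.4/√216 = 0.94

CI: (77.7 - 0.94, 77.7 + 0.94) = (76.76, 78.64)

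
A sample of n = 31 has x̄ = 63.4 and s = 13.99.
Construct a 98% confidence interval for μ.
(57.23, 69.57)

t-interval (σ unknown):
df = n - 1 = 30
t* = 2.457 for 98% confidence

Margin of error = t* · s/√n = 2.457 · 13.99/√31 = 6.17

CI: (57.23, 69.57)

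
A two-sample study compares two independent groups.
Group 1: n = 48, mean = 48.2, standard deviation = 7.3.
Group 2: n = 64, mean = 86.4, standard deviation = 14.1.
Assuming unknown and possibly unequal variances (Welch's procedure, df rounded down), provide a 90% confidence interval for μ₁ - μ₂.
(-41.61, -34.79)

Difference: x̄₁ - x̄₂ = -38.20
SE = √(s₁²/n₁ + s₂²/n₂) = √(7.3²/48 + 14.1²/64) = 2.0534
df = 99.11 → 99 (Welch–Satterthwaite, rounded down)
t* = 1.660

CI: -38.20 ± 1.660 · 2.0534 = -38.20 ± 3.41 = (-41.61, -34.79)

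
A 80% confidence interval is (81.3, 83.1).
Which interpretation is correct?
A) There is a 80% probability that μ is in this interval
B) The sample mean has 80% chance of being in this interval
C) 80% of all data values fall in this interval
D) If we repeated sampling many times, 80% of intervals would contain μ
D

A) Wrong — μ is fixed; the randomness lives in the interval, not in μ.
B) Wrong — x̄ is observed and sits in the interval by construction.
C) Wrong — a CI is about the parameter μ, not individual data values.
D) Correct — this is the frequentist long-run coverage interpretation.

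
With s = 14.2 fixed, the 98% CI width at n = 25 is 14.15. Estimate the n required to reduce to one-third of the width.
n ≈ 225

CI width ∝ 1/√n
To reduce width by factor 3, need √n to grow by 3 → need 3² = 9 times as many samples.

Current: n = 25, width = 14.15
New: n = 225, width ≈ 4.44

Width reduced by factor of 14.15/4.44 = 3.19.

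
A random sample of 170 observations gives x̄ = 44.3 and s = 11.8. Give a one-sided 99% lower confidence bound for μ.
μ ≥ 42.17

Lower bound (one-sided):
t* = 2.349 (one-sided for 99%)
Lower bound = x̄ - t* · s/√n = 44.3 - 2.349 · 11.8/√170 = 42.17

We are 99% confident that μ ≥ 42.17.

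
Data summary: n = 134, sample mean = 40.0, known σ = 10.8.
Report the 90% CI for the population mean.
(38.47, 41.53)

z-interval (σ known):
z* = 1.645 for 90% confidence

Margin of error = z* · σ/√n = 1.645 · 10.8/√134 = 1.53

CI: (40.0 - 1.53, 40.0 + 1.53) = (38.47, 41.53)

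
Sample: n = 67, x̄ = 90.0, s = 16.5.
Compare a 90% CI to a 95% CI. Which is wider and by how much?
95% CI is wider by 1.33

df = 66
90% CI: t* = 1.668, (86.64, 93.36), width = 2 · t* · s/√n = 6.72
95% CI: t* = 1.997, (85.97, 94.03), width = 2 · t* · s/√n = 8.05

The 95% CI is wider by 8.05 - 6.72 = 1.33.
Higher confidence requires a wider interval.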